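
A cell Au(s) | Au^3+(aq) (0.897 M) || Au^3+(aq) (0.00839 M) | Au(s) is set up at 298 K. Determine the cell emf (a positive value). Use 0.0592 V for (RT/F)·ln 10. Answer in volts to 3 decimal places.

For a concentration cell E°cell = 0, since both electrodes use the same couple.
The compartment with the higher Au^3+(aq) concentration (0.897 M) acts as the cathode; ions are reduced there and produced at the dilute (0.00839 M) anode.
With n = 3, Ecell = −(0.0592/3)·log([dilute]/[conc]) = −(0.0592/3)·log(0.00839/0.897) = +0.040 V.

0.040 V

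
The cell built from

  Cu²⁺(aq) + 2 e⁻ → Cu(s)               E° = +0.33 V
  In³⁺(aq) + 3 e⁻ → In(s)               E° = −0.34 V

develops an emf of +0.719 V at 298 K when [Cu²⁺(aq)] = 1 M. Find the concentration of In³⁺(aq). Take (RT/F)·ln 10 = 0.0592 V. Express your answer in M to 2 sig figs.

0.0033 M

With Cu²⁺/Cu at the cathode and In³⁺/In at the anode, E°cell = +0.33 − (−0.34) = +0.67 V (n = 6).
Since E = E° − (0.0592/n)·log Q, log Q = n(E° − E)/0.0592 = −4.966.
For 3 Cu²⁺(aq) + 2 In(s) → 3 Cu(s) + 2 In³⁺(aq), the reaction quotient is Q = [In³⁺(aq)]^2 / [Cu²⁺(aq)]^3.
Solving for the unknown gives log [In³⁺(aq)] = −2.483, so [In³⁺(aq)] ≈ 0.0033 M.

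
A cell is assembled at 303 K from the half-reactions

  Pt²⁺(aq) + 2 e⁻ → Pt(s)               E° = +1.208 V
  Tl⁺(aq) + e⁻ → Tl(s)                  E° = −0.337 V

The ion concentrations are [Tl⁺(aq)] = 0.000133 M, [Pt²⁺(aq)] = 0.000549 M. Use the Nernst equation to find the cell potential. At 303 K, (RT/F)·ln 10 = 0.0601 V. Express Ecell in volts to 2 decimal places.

Pt²⁺/Pt is reduced (cathode, E° = +1.208 V) and Tl⁺/Tl is oxidized (anode).
E°cell = +1.208 − (−0.337) = +1.545 V, with n = 2 electrons transferred.
For the overall reaction Pt²⁺(aq) + 2 Tl(s) → Pt(s) + 2 Tl⁺(aq), Q = [Tl⁺(aq)]^2 / [Pt²⁺(aq)] = 3.22×10^−5, giving log Q = −4.492.
E = E° − (0.0601/n)·log Q = +1.545 − (0.0601/2)(−4.492) = +1.68 V.

+1.68 V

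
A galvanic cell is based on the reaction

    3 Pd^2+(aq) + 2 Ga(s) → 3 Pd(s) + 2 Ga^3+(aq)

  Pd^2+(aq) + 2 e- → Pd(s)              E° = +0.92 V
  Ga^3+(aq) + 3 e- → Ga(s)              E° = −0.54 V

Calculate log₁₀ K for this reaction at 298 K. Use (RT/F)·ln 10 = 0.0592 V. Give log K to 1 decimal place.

The Pd²⁺/Pd couple is reduced (cathode); E°cell = +0.92 − (−0.54) = +1.46 V with n = 6.
At equilibrium E = 0, so log K = nE°cell / 0.0592 = (6)(+1.46) / 0.0592 = 148.0.

log K = 148.0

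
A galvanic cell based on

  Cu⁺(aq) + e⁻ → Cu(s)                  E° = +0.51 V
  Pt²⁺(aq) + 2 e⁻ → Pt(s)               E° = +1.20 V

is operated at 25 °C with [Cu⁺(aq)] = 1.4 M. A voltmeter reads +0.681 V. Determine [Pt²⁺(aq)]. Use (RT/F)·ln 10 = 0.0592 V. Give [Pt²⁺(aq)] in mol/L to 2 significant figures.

0.97 M

Pt²⁺/Pt is the cathode (higher E°); E°cell = +1.20 − (+0.51) = +0.69 V with n = 2.
From the Nernst equation, log Q = n(E° − E)/0.0592 = 2·(+0.69 − (+0.681))/0.0592 = 0.304.
For Pt²⁺(aq) + 2 Cu(s) → Pt(s) + 2 Cu⁺(aq), the reaction quotient is Q = [Cu⁺(aq)]^2 / [Pt²⁺(aq)].
Isolating [Pt²⁺(aq)] in Q = 10^{0.304} yields log [Pt²⁺(aq)] = −0.012, i.e. 0.97 M.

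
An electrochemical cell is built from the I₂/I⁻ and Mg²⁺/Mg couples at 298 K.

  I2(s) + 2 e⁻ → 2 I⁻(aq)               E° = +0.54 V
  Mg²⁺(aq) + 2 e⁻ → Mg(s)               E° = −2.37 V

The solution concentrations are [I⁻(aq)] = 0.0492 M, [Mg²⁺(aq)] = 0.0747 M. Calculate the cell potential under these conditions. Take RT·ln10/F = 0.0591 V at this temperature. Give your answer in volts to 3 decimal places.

+3.021 V

I₂/I⁻ is reduced (cathode, E° = +0.54 V) and Mg²⁺/Mg is oxidized (anode).
E°cell = +0.54 − (−2.37) = +2.91 V, with n = 2 electrons transferred.
The balanced reaction is I2(s) + Mg(s) → 2 I⁻(aq) + Mg²⁺(aq), so Q = [I⁻(aq)]^2·[Mg²⁺(aq)] = 0.000181 and log Q = −3.743.
E = E° − (0.0591/n)·log Q = +2.91 − (0.0591/2)(−3.743) = +3.021 V.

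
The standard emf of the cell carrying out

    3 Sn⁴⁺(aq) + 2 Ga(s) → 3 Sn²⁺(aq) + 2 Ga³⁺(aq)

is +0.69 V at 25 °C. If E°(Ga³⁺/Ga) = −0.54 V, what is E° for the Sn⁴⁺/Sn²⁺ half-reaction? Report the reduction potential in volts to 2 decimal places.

In the reaction as written the Sn⁴⁺/Sn²⁺ couple is reduced (cathode) and Ga³⁺/Ga is oxidized (anode), so E°cell = E°(Sn⁴⁺/Sn²⁺) − E°(Ga³⁺/Ga).
E°(Sn⁴⁺/Sn²⁺) = E°cell + E°(anode) = +0.69 + (−0.54) = +0.15 V.

+0.15 V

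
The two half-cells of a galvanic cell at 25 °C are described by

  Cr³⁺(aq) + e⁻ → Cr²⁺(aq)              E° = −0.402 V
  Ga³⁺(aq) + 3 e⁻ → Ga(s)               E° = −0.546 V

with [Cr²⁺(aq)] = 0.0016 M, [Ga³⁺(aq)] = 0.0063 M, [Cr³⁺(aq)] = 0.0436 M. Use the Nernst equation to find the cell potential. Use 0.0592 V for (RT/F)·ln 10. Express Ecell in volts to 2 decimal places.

Cr³⁺/Cr²⁺ is reduced (cathode, E° = −0.402 V) and Ga³⁺/Ga is oxidized (anode).
E°cell = −0.402 − (−0.546) = +0.144 V, with n = 3 electrons transferred.
The balanced reaction is 3 Cr³⁺(aq) + Ga(s) → 3 Cr²⁺(aq) + Ga³⁺(aq), so Q = ([Cr²⁺(aq)]^3·[Ga³⁺(aq)]) / [Cr³⁺(aq)]^3 = 3.11×10^−7 and log Q = −6.507.
E = E° − (0.0592/n)·log Q = +0.144 − (0.0592/3)(−6.507) = +0.27 V.

+0.27 V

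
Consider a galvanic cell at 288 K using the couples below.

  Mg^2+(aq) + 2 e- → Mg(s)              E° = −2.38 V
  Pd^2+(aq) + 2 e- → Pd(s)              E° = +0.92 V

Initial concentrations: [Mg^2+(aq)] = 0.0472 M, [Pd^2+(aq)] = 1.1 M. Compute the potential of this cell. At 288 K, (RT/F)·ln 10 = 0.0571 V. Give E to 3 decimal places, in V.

Since E°(Pd²⁺/Pd) > E°(Mg²⁺/Mg), Pd²⁺/Pd serves as the cathode.
E°cell = +0.92 − (−2.38) = +3.30 V, with n = 2 electrons transferred.
Balancing gives Pd^2+(aq) + Mg(s) → Pd(s) + Mg^2+(aq); hence Q = [Mg^2+(aq)] / [Pd^2+(aq)] = 0.0429 (log Q = −1.367).
Applying E = E° − (RT ln10/nF)·log Q gives +3.30 − (0.0571/2)(−1.367) = +3.339 V.

+3.339 V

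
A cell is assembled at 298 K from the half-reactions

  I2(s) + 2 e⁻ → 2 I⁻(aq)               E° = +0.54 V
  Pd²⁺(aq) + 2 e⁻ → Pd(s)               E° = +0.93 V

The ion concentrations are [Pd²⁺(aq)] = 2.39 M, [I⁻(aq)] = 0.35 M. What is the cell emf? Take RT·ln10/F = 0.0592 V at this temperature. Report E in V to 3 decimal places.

Pd²⁺/Pd is reduced (cathode, E° = +0.93 V) and I₂/I⁻ is oxidized (anode).
E°cell = E°cat − E°an = +0.93 − (+0.54) = +0.39 V; n = 2.
The balanced reaction is Pd²⁺(aq) + 2 I⁻(aq) → Pd(s) + I2(s), so Q = 1 / ([Pd²⁺(aq)]·[I⁻(aq)]^2) = 3.42 and log Q = 0.533.
Applying E = E° − (RT ln10/nF)·log Q gives +0.39 − (0.0592/2)(0.533) = +0.374 V.

+0.374 V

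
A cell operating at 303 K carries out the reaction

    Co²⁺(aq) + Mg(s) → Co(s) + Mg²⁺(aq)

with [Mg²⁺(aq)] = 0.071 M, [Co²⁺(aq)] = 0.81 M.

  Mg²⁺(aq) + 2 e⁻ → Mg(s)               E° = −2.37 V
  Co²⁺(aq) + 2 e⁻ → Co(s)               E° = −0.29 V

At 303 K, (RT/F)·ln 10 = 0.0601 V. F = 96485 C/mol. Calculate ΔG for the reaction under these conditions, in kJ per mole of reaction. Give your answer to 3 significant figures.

With Co²⁺/Co reduced at the cathode, E°cell = −0.29 − (−2.37) = +2.08 V and n = 2.
Q = [Mg²⁺(aq)] / [Co²⁺(aq)] = 0.0877, so log Q = −1.057 and E = +2.08 − (0.0601/2)(−1.057) = +2.1118 V.
Finally ΔG = −nFE = −(2)(96485 C/mol)(+2.1118 V) = −408 kJ/mol.

−408 kJ/mol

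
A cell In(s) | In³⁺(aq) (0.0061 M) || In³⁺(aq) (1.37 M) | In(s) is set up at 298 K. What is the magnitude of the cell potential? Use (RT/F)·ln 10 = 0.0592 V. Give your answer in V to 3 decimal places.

0.046 V

For a concentration cell E°cell = 0, since both electrodes use the same couple.
The compartment with the higher In³⁺(aq) concentration (1.37 M) acts as the cathode; ions are reduced there and produced at the dilute (0.0061 M) anode.
With n = 3, Ecell = −(0.0592/3)·log([dilute]/[conc]) = −(0.0592/3)·log(0.0061/1.37) = +0.046 V.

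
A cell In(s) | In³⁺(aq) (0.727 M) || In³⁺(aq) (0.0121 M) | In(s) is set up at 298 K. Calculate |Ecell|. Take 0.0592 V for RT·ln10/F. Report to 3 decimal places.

For a concentration cell E°cell = 0, since both electrodes use the same couple.
The compartment with the higher In³⁺(aq) concentration (0.727 M) acts as the cathode; ions are reduced there and produced at the dilute (0.0121 M) anode.
With n = 3, Ecell = −(0.0592/3)·log([dilute]/[conc]) = −(0.0592/3)·log(0.0121/0.727) = +0.035 V.

0.035 V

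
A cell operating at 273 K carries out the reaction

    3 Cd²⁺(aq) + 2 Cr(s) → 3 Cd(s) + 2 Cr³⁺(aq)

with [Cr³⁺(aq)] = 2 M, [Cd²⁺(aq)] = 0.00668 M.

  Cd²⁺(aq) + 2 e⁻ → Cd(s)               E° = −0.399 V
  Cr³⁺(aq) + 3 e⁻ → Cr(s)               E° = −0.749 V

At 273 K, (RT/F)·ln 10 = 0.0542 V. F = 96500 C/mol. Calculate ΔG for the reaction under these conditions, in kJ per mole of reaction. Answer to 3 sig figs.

−165 kJ/mol

E°cell = −0.399 − (−0.749) = +0.350 V; the balanced reaction transfers n = 6 electrons.
Q = [Cr³⁺(aq)]^2 / [Cd²⁺(aq)]^3 = 1.34×10^7, so log Q = 7.128 and E = +0.350 − (0.0542/6)(7.128) = +0.2856 V.
ΔG = −nFE = −(6)(96500)(+0.2856) J/mol = −165 kJ/mol.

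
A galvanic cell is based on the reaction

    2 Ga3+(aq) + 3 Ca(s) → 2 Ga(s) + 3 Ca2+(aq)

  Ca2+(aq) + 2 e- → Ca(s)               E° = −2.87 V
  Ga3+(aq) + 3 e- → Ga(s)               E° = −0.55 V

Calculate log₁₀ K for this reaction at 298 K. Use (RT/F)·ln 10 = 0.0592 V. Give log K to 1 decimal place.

log K = 235.1

The Ga³⁺/Ga couple is reduced (cathode); E°cell = −0.55 − (−2.87) = +2.32 V with n = 6.
At equilibrium E = 0, so log K = nE°cell / 0.0592 = (6)(+2.32) / 0.0592 = 235.1.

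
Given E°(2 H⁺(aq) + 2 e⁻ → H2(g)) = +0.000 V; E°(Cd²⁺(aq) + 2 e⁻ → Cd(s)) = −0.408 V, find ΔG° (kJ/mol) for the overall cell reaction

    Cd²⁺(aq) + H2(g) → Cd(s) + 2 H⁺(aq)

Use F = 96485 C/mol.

In the reaction as written Cd²⁺(aq) is reduced, so the Cd²⁺/Cd couple is the cathode and 2H⁺/H₂ is the anode.
E°cell = −0.408 − (+0.000) = −0.408 V; balancing electrons gives n = 2.
ΔG° = −nFE°cell = −(2)(96485)(−0.408) J/mol = +78.7 kJ/mol.

+78.7 kJ/mol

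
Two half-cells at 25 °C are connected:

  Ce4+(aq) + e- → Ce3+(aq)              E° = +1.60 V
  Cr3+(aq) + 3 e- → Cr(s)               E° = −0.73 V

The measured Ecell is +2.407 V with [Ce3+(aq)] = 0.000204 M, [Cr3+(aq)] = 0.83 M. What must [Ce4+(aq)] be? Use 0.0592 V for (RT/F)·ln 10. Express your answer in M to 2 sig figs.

The Ce⁴⁺/Ce³⁺ couple has the larger reduction potential, so it is the cathode: E°cell = +1.60 − (−0.73) = +2.33 V and n = 3.
Since E = E° − (0.0592/n)·log Q, log Q = n(E° − E)/0.0592 = −3.902.
Balancing electrons gives 3 Ce4+(aq) + Cr(s) → 3 Ce3+(aq) + Cr3+(aq); thus Q = ([Ce3+(aq)]^3·[Cr3+(aq)]) / [Ce4+(aq)]^3.
Isolating [Ce4+(aq)] in Q = 10^{−3.902} yields log [Ce4+(aq)] = −2.417, i.e. 0.0038 M.

0.0038 M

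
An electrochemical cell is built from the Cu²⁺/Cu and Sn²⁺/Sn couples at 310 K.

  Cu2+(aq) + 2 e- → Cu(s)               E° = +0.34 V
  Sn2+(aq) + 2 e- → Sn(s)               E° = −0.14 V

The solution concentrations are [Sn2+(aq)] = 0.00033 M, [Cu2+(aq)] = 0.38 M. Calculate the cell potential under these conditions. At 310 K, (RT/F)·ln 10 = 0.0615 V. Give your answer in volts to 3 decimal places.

The Cu²⁺/Cu couple has the more positive E°, so it is the cathode; Sn²⁺/Sn is the anode.
E°cell = +0.34 − (−0.14) = +0.48 V, with n = 2 electrons transferred.
For the overall reaction Cu2+(aq) + Sn(s) → Cu(s) + Sn2+(aq), Q = [Sn2+(aq)] / [Cu2+(aq)] = 0.000868, giving log Q = −3.061.
E = E° − (0.0615/n)·log Q = +0.48 − (0.0615/2)(−3.061) = +0.574 V.

+0.574 V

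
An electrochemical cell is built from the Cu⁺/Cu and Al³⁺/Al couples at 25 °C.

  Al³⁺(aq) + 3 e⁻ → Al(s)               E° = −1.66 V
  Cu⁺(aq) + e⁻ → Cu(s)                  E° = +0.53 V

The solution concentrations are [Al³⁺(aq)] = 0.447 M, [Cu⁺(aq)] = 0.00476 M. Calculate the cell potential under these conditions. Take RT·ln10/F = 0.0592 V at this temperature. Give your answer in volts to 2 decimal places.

Cu⁺/Cu is reduced (cathode, E° = +0.53 V) and Al³⁺/Al is oxidized (anode).
The standard potential is +0.53 − (−1.66) = +2.19 V and the balanced reaction transfers n = 3 electrons.
For the overall reaction 3 Cu⁺(aq) + Al(s) → 3 Cu(s) + Al³⁺(aq), Q = [Al³⁺(aq)] / [Cu⁺(aq)]^3 = 4.14×10^6, giving log Q = 6.617.
Applying E = E° − (RT ln10/nF)·log Q gives +2.19 − (0.0592/3)(6.617) = +2.06 V.

+2.06 V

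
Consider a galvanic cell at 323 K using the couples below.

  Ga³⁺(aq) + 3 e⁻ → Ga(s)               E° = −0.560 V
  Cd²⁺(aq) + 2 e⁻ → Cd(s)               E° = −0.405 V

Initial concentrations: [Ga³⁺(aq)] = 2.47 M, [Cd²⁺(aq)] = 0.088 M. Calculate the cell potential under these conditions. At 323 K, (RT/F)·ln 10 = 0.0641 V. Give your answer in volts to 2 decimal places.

+0.11 V

Cd²⁺/Cd is reduced (cathode, E° = −0.405 V) and Ga³⁺/Ga is oxidized (anode).
E°cell = −0.405 − (−0.560) = +0.155 V, with n = 6 electrons transferred.
For the overall reaction 3 Cd²⁺(aq) + 2 Ga(s) → 3 Cd(s) + 2 Ga³⁺(aq), Q = [Ga³⁺(aq)]^2 / [Cd²⁺(aq)]^3 = 8.95×10^3, giving log Q = 3.952.
E = E° − (0.0641/n)·log Q = +0.155 − (0.0641/6)(3.952) = +0.11 V.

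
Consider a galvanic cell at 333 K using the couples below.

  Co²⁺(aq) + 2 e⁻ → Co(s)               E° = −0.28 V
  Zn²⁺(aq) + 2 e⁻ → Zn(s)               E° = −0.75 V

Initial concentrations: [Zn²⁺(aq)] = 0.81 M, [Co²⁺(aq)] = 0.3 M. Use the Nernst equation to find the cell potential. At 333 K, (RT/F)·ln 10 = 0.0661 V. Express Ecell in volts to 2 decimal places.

+0.46 V

Co²⁺/Co is reduced (cathode, E° = −0.28 V) and Zn²⁺/Zn is oxidized (anode).
The standard potential is −0.28 − (−0.75) = +0.47 V and the balanced reaction transfers n = 2 electrons.
The balanced reaction is Co²⁺(aq) + Zn(s) → Co(s) + Zn²⁺(aq), so Q = [Zn²⁺(aq)] / [Co²⁺(aq)] = 2.7 and log Q = 0.431.
E = E° − (0.0661/n)·log Q = +0.47 − (0.0661/2)(0.431) = +0.46 V.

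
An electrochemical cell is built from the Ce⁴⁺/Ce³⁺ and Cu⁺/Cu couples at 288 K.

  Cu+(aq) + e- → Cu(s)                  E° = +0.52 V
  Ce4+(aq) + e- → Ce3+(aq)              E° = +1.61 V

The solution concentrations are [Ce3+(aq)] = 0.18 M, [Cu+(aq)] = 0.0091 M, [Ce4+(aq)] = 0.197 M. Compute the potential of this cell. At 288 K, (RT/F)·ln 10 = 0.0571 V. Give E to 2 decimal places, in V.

Since E°(Ce⁴⁺/Ce³⁺) > E°(Cu⁺/Cu), Ce⁴⁺/Ce³⁺ serves as the cathode.
E°cell = +1.61 − (+0.52) = +1.09 V, with n = 1 electron transferred.
For the overall reaction Ce4+(aq) + Cu(s) → Ce3+(aq) + Cu+(aq), Q = ([Ce3+(aq)]·[Cu+(aq)]) / [Ce4+(aq)] = 0.00831, giving log Q = −2.080.
E = E° − (0.0571/n)·log Q = +1.09 − (0.0571/1)(−2.080) = +1.21 V.

+1.21 V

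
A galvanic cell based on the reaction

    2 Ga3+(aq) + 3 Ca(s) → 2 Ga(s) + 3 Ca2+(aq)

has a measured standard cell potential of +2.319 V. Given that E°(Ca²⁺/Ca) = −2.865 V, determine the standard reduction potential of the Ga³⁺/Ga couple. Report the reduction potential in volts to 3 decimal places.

−0.546 V

In the reaction as written the Ga³⁺/Ga couple is reduced (cathode) and Ca²⁺/Ca is oxidized (anode), so E°cell = E°(Ga³⁺/Ga) − E°(Ca²⁺/Ca).
E°(Ga³⁺/Ga) = E°cell + E°(anode) = +2.319 + (−2.865) = −0.546 V.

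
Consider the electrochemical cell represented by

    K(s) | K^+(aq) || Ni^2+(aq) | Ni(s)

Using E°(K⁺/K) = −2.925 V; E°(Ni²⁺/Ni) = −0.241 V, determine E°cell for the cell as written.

By convention the left-hand electrode in cell notation is the anode (oxidation) and the right-hand electrode is the cathode (reduction).
E°cell = E°(right) − E°(left) = −0.241 − (−2.925) = +2.684 V.

+2.684 V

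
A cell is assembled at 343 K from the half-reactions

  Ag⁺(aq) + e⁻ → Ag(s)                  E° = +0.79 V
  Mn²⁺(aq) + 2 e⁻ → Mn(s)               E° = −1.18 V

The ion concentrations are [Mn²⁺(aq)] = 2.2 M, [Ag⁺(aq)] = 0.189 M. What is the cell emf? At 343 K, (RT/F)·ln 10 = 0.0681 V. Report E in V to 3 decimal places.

+1.909 V

Ag⁺/Ag is reduced (cathode, E° = +0.79 V) and Mn²⁺/Mn is oxidized (anode).
E°cell = +0.79 − (−1.18) = +1.97 V, with n = 2 electrons transferred.
For the overall reaction 2 Ag⁺(aq) + Mn(s) → 2 Ag(s) + Mn²⁺(aq), Q = [Mn²⁺(aq)] / [Ag⁺(aq)]^2 = 61.6, giving log Q = 1.789.
E = E° − (0.0681/n)·log Q = +1.97 − (0.0681/2)(1.789) = +1.909 V.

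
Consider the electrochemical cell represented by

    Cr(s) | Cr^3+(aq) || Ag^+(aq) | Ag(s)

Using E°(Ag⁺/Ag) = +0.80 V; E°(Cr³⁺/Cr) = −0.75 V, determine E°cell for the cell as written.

By convention the left-hand electrode in cell notation is the anode (oxidation) and the right-hand electrode is the cathode (reduction).
E°cell = E°(right) − E°(left) = +0.80 − (−0.75) = +1.55 V.

+1.55 V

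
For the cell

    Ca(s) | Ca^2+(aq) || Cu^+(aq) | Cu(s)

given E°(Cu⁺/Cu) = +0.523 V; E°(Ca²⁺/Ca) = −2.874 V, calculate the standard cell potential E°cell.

By convention the left-hand electrode in cell notation is the anode (oxidation) and the right-hand electrode is the cathode (reduction).
E°cell = E°(right) − E°(left) = +0.523 − (−2.874) = +3.397 V.

+3.397 V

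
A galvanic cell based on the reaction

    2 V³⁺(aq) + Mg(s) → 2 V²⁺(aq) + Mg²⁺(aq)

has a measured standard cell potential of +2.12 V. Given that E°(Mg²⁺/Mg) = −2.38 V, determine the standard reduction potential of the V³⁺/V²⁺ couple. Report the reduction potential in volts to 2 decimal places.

−0.26 V

In the reaction as written the V³⁺/V²⁺ couple is reduced (cathode) and Mg²⁺/Mg is oxidized (anode), so E°cell = E°(V³⁺/V²⁺) − E°(Mg²⁺/Mg).
E°(V³⁺/V²⁺) = E°cell + E°(anode) = +2.12 + (−2.38) = −0.26 V.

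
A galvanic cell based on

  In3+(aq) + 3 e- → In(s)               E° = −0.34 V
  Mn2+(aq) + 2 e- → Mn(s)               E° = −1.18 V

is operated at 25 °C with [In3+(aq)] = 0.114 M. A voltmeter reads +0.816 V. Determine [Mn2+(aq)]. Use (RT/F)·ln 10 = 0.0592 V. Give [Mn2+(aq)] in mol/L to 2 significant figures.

The In³⁺/In couple has the larger reduction potential, so it is the cathode: E°cell = −0.34 − (−1.18) = +0.84 V and n = 6.
Rearranging E = E° − (0.0592/n)·log Q gives log Q = 6(+0.84 − (+0.816))/0.0592 = 2.432.
Balancing electrons gives 2 In3+(aq) + 3 Mn(s) → 2 In(s) + 3 Mn2+(aq); thus Q = [Mn2+(aq)]^3 / [In3+(aq)]^2.
Substituting the known concentrations and solving, log [Mn2+(aq)] = 0.182 and [Mn2+(aq)] = 1.5 M.

1.5 M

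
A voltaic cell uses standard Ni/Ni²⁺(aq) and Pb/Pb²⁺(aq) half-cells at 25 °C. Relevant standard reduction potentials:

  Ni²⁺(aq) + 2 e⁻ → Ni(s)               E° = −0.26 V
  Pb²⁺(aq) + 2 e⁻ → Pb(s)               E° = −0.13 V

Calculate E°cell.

The Pb²⁺/Pb couple has the higher E°, so Pb ion is reduced (cathode) and Ni is oxidized (anode).
E°cell = E°(cathode) − E°(anode) = −0.13 − (−0.26) = +0.13 V.

+0.13 V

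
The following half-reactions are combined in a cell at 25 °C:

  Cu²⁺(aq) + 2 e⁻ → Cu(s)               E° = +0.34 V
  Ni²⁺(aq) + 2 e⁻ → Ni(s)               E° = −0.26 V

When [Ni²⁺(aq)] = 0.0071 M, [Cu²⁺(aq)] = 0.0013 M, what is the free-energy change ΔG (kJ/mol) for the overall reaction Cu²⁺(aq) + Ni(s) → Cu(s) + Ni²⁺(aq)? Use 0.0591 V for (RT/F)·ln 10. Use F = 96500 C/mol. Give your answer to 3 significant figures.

E°cell = +0.34 − (−0.26) = +0.60 V; the balanced reaction transfers n = 2 electrons.
Here Q = [Ni²⁺(aq)] / [Cu²⁺(aq)] = 5.46 (log Q = 0.737), giving E = +0.60 − (0.0591/2)·(0.737) = +0.5782 V.
Then ΔG = −nFE = −2 × 96500 × +0.5782 J/mol = −112 kJ/mol.

−112 kJ/mol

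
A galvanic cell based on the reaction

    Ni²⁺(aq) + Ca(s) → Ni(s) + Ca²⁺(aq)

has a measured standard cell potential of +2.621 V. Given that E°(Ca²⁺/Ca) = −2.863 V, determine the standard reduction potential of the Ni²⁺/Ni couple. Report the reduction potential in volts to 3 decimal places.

−0.242 V

In the reaction as written the Ni²⁺/Ni couple is reduced (cathode) and Ca²⁺/Ca is oxidized (anode), so E°cell = E°(Ni²⁺/Ni) − E°(Ca²⁺/Ca).
E°(Ni²⁺/Ni) = E°cell + E°(anode) = +2.621 + (−2.863) = −0.242 V.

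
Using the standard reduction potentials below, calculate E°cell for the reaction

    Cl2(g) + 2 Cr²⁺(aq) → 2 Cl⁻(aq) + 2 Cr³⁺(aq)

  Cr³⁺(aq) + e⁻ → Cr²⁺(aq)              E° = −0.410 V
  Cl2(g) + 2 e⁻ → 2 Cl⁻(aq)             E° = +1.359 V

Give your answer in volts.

+1.769 V

Cl2(g) gains electrons, so the Cl₂/Cl⁻ couple is the cathode; the Cr³⁺/Cr²⁺ couple is the anode.
E°cell = E°(cathode) − E°(anode) = +1.359 − (−0.410) = +1.769 V.
The positive value indicates the reaction is spontaneous as written.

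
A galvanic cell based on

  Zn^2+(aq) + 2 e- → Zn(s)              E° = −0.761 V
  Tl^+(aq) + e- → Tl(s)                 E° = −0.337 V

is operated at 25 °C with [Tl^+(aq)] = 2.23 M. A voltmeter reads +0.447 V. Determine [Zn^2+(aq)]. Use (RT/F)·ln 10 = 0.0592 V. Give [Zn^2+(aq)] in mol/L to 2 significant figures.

With Tl⁺/Tl at the cathode and Zn²⁺/Zn at the anode, E°cell = −0.337 − (−0.761) = +0.424 V (n = 2).
Rearranging E = E° − (0.0592/n)·log Q gives log Q = 2(+0.424 − (+0.447))/0.0592 = −0.777.
Balancing electrons gives 2 Tl^+(aq) + Zn(s) → 2 Tl(s) + Zn^2+(aq); thus Q = [Zn^2+(aq)] / [Tl^+(aq)]^2.
Solving for the unknown gives log [Zn^2+(aq)] = −0.080, so [Zn^2+(aq)] ≈ 0.83 M.

0.83 M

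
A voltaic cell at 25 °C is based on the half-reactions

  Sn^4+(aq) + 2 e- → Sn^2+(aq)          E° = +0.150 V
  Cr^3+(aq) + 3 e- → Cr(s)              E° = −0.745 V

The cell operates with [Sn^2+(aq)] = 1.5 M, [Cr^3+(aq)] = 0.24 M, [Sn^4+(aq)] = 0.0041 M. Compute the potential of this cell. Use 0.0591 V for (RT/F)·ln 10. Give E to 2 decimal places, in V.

+0.83 V

Since E°(Sn⁴⁺/Sn²⁺) > E°(Cr³⁺/Cr), Sn⁴⁺/Sn²⁺ serves as the cathode.
E°cell = +0.150 − (−0.745) = +0.895 V, with n = 6 electrons transferred.
For the overall reaction 3 Sn^4+(aq) + 2 Cr(s) → 3 Sn^2+(aq) + 2 Cr^3+(aq), Q = ([Sn^2+(aq)]^3·[Cr^3+(aq)]^2) / [Sn^4+(aq)]^3 = 2.82×10^6, giving log Q = 6.450.
E = E° − (0.0591/n)·log Q = +0.895 − (0.0591/6)(6.450) = +0.83 V.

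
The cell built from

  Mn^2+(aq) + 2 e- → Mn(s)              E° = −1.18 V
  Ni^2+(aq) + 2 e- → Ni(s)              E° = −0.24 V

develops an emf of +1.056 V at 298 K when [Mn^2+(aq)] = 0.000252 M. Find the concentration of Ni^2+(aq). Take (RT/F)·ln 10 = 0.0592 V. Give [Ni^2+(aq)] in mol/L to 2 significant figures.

2.1 M

Ni²⁺/Ni is the cathode (higher E°); E°cell = −0.24 − (−1.18) = +0.94 V with n = 2.
From the Nernst equation, log Q = n(E° − E)/0.0592 = 2·(+0.94 − (+1.056))/0.0592 = −3.919.
For Ni^2+(aq) + Mn(s) → Ni(s) + Mn^2+(aq), the reaction quotient is Q = [Mn^2+(aq)] / [Ni^2+(aq)].
Isolating [Ni^2+(aq)] in Q = 10^{−3.919} yields log [Ni^2+(aq)] = 0.320, i.e. 2.1 M.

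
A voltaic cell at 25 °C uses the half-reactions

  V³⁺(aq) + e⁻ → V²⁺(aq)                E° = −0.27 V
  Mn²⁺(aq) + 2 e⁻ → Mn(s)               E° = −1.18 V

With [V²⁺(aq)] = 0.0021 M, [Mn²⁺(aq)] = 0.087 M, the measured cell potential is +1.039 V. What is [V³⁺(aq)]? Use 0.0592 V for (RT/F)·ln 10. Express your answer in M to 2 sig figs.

0.094 M

V³⁺/V²⁺ is the cathode (higher E°); E°cell = −0.27 − (−1.18) = +0.91 V with n = 2.
From the Nernst equation, log Q = n(E° − E)/0.0592 = 2·(+0.91 − (+1.039))/0.0592 = −4.358.
For 2 V³⁺(aq) + Mn(s) → 2 V²⁺(aq) + Mn²⁺(aq), the reaction quotient is Q = ([V²⁺(aq)]^2·[Mn²⁺(aq)]) / [V³⁺(aq)]^2.
Substituting the known concentrations and solving, log [V³⁺(aq)] = −1.029 and [V³⁺(aq)] = 0.094 M.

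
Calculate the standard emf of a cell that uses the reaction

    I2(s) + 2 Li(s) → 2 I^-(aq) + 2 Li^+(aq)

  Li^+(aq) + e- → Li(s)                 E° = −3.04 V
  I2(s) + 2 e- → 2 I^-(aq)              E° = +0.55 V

In the reaction as written, I2(s) is reduced (cathode) and Li^+(aq) is produced by oxidation at the anode.
E°cell = E°(cathode) − E°(anode) = +0.55 − (−3.04) = +3.59 V.
The positive value indicates the reaction is spontaneous as written.

+3.59 V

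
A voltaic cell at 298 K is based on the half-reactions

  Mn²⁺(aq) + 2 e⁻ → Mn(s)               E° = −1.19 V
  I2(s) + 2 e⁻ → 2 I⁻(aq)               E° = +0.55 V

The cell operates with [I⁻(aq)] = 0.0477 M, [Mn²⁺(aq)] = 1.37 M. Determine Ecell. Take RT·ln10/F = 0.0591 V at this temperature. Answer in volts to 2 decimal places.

+1.81 V

I₂/I⁻ is reduced (cathode, E° = +0.55 V) and Mn²⁺/Mn is oxidized (anode).
E°cell = E°cat − E°an = +0.55 − (−1.19) = +1.74 V; n = 2.
The balanced reaction is I2(s) + Mn(s) → 2 I⁻(aq) + Mn²⁺(aq), so Q = [I⁻(aq)]^2·[Mn²⁺(aq)] = 0.00312 and log Q = −2.506.
E = E° − (0.0591/n)·log Q = +1.74 − (0.0591/2)(−2.506) = +1.81 V.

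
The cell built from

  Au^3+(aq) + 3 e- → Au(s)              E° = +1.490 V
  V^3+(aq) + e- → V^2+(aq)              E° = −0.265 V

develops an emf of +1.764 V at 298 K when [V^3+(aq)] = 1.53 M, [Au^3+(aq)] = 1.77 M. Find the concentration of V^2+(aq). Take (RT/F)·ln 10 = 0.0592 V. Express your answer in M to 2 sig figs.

Au³⁺/Au is the cathode (higher E°); E°cell = +1.490 − (−0.265) = +1.755 V with n = 3.
Since E = E° − (0.0592/n)·log Q, log Q = n(E° − E)/0.0592 = −0.456.
For Au^3+(aq) + 3 V^2+(aq) → Au(s) + 3 V^3+(aq), the reaction quotient is Q = [V^3+(aq)]^3 / ([Au^3+(aq)]·[V^2+(aq)]^3).
Isolating [V^2+(aq)] in Q = 10^{−0.456} yields log [V^2+(aq)] = 0.254, i.e. 1.8 M.

1.8 M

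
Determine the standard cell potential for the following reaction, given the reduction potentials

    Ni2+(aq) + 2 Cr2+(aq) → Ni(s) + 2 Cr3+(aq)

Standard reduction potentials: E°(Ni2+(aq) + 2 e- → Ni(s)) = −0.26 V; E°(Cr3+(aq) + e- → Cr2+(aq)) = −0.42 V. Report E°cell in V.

In the reaction as written, Ni2+(aq) is reduced (cathode) and Cr3+(aq) is produced by oxidation at the anode.
E°cell = E°(cathode) − E°(anode) = −0.26 − (−0.42) = +0.16 V.

+0.16 V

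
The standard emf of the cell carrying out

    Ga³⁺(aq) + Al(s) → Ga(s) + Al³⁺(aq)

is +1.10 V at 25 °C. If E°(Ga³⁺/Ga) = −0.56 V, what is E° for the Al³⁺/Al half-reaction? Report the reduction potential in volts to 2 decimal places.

−1.66 V

In the reaction as written the Ga³⁺/Ga couple is reduced (cathode) and Al³⁺/Al is oxidized (anode), so E°cell = E°(Ga³⁺/Ga) − E°(Al³⁺/Al).
E°(Al³⁺/Al) = E°(cathode) − E°cell = −0.56 − (+1.10) = −1.66 V.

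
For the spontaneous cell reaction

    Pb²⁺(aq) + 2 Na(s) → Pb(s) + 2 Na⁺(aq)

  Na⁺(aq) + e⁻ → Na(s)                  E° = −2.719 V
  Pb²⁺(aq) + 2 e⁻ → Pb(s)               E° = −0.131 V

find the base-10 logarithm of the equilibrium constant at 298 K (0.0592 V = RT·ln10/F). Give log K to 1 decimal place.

log K = 87.4

The Pb²⁺/Pb couple is reduced (cathode); E°cell = −0.131 − (−2.719) = +2.588 V with n = 2.
At equilibrium E = 0, so log K = nE°cell / 0.0592 = (2)(+2.588) / 0.0592 = 87.4.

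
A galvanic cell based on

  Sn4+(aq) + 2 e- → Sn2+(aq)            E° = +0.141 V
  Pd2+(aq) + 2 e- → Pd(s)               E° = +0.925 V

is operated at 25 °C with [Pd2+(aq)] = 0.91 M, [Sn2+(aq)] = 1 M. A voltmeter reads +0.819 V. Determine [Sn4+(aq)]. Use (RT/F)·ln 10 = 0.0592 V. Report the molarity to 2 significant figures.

The Pd²⁺/Pd couple has the larger reduction potential, so it is the cathode: E°cell = +0.925 − (+0.141) = +0.784 V and n = 2.
Since E = E° − (0.0592/n)·log Q, log Q = n(E° − E)/0.0592 = −1.182.
The balanced reaction is Pd2+(aq) + Sn2+(aq) → Pd(s) + Sn4+(aq), so Q = [Sn4+(aq)] / ([Pd2+(aq)]·[Sn2+(aq)]).
Substituting the known concentrations and solving, log [Sn4+(aq)] = −1.223 and [Sn4+(aq)] = 0.060 M.

0.060 M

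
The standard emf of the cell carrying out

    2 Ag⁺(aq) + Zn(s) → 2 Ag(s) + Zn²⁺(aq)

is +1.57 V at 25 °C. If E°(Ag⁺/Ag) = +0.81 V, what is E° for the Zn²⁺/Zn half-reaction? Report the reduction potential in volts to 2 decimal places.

In the reaction as written the Ag⁺/Ag couple is reduced (cathode) and Zn²⁺/Zn is oxidized (anode), so E°cell = E°(Ag⁺/Ag) − E°(Zn²⁺/Zn).
E°(Zn²⁺/Zn) = E°(cathode) − E°cell = +0.81 − (+1.57) = −0.76 V.

−0.76 V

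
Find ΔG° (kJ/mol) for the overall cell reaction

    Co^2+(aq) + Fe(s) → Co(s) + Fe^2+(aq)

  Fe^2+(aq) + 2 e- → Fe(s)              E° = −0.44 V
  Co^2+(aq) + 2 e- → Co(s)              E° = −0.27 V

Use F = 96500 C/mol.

−32.8 kJ/mol

In the reaction as written Co^2+(aq) is reduced, so the Co²⁺/Co couple is the cathode and Fe²⁺/Fe is the anode.
E°cell = −0.27 − (−0.44) = +0.17 V; balancing electrons gives n = 2.
ΔG° = −nFE°cell = −(2)(96500)(+0.17) J/mol = −32.8 kJ/mol.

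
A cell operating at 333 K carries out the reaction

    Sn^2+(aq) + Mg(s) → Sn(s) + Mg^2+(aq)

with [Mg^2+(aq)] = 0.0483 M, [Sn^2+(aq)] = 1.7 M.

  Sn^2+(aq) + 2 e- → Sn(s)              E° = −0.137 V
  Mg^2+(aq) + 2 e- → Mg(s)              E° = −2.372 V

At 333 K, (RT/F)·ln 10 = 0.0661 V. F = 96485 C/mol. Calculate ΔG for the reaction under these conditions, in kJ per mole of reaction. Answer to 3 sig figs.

With Sn²⁺/Sn reduced at the cathode, E°cell = −0.137 − (−2.372) = +2.235 V and n = 2.
Q = [Mg^2+(aq)] / [Sn^2+(aq)] = 0.0284, so log Q = −1.547 and E = +2.235 − (0.0661/2)(−1.547) = +2.2861 V.
ΔG = −nFE = −(2)(96485)(+2.2861) J/mol = −441 kJ/mol.

−441 kJ/mol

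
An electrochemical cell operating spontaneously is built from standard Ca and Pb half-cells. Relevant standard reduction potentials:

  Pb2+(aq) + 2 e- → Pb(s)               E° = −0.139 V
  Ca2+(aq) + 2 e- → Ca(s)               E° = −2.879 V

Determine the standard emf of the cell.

+2.740 V

The Pb²⁺/Pb couple has the higher E°, so Pb ion is reduced (cathode) and Ca is oxidized (anode).
E°cell = E°(cathode) − E°(anode) = −0.139 − (−2.879) = +2.740 V.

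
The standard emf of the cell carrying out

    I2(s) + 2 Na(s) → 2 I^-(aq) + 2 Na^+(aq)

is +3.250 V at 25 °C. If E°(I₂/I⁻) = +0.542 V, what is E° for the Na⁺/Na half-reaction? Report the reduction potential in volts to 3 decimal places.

−2.708 V

In the reaction as written the I₂/I⁻ couple is reduced (cathode) and Na⁺/Na is oxidized (anode), so E°cell = E°(I₂/I⁻) − E°(Na⁺/Na).
E°(Na⁺/Na) = E°(cathode) − E°cell = +0.542 − (+3.250) = −2.708 V.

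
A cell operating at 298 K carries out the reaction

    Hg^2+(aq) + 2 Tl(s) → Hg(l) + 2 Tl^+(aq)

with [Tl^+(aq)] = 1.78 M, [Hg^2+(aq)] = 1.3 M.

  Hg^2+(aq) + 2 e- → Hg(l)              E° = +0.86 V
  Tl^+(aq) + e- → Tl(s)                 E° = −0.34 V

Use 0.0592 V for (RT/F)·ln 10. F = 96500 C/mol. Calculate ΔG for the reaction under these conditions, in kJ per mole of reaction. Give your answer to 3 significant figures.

−229 kJ/mol

With Hg²⁺/Hg reduced at the cathode, E°cell = +0.86 − (−0.34) = +1.20 V and n = 2.
Here Q = [Tl^+(aq)]^2 / [Hg^2+(aq)] = 2.44 (log Q = 0.387), giving E = +1.20 − (0.0592/2)·(0.387) = +1.1885 V.
Then ΔG = −nFE = −2 × 96500 × +1.1885 J/mol = −229 kJ/mol.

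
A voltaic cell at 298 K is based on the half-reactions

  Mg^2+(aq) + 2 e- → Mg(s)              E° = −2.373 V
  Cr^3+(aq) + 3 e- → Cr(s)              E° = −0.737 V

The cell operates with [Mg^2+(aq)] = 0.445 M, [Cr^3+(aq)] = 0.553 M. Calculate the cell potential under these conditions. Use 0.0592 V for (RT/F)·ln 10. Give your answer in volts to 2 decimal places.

+1.64 V

Since E°(Cr³⁺/Cr) > E°(Mg²⁺/Mg), Cr³⁺/Cr serves as the cathode.
E°cell = E°cat − E°an = −0.737 − (−2.373) = +1.636 V; n = 6.
The balanced reaction is 2 Cr^3+(aq) + 3 Mg(s) → 2 Cr(s) + 3 Mg^2+(aq), so Q = [Mg^2+(aq)]^3 / [Cr^3+(aq)]^2 = 0.288 and log Q = −0.540.
By the Nernst equation, E = +1.636 − (0.0592/6)·(−0.540) = +1.64 V.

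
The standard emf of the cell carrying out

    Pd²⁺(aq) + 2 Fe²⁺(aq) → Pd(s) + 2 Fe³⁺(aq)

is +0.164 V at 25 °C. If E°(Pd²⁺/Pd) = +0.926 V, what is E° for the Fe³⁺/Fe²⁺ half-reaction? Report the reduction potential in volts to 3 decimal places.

+0.762 V

In the reaction as written the Pd²⁺/Pd couple is reduced (cathode) and Fe³⁺/Fe²⁺ is oxidized (anode), so E°cell = E°(Pd²⁺/Pd) − E°(Fe³⁺/Fe²⁺).
E°(Fe³⁺/Fe²⁺) = E°(cathode) − E°cell = +0.926 − (+0.164) = +0.762 V.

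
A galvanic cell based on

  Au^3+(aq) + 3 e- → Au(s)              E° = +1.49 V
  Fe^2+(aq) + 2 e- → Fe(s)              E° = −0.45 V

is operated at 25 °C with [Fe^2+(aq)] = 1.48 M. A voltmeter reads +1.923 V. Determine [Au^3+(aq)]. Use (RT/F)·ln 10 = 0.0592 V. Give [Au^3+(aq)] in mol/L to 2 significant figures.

0.25 M

The Au³⁺/Au couple has the larger reduction potential, so it is the cathode: E°cell = +1.49 − (−0.45) = +1.94 V and n = 6.
From the Nernst equation, log Q = n(E° − E)/0.0592 = 6·(+1.94 − (+1.923))/0.0592 = 1.723.
The balanced reaction is 2 Au^3+(aq) + 3 Fe(s) → 2 Au(s) + 3 Fe^2+(aq), so Q = [Fe^2+(aq)]^3 / [Au^3+(aq)]^2.
Substituting the known concentrations and solving, log [Au^3+(aq)] = −0.606 and [Au^3+(aq)] = 0.25 M.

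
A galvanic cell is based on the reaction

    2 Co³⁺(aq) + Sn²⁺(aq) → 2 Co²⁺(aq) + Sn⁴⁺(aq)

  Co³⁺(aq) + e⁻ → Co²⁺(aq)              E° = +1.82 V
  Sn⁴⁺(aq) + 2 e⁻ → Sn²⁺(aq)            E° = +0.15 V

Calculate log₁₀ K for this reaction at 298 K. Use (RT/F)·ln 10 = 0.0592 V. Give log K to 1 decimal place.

The Co³⁺/Co²⁺ couple is reduced (cathode); E°cell = +1.82 − (+0.15) = +1.67 V with n = 2.
At equilibrium E = 0, so log K = nE°cell / 0.0592 = (2)(+1.67) / 0.0592 = 56.4.

log K = 56.4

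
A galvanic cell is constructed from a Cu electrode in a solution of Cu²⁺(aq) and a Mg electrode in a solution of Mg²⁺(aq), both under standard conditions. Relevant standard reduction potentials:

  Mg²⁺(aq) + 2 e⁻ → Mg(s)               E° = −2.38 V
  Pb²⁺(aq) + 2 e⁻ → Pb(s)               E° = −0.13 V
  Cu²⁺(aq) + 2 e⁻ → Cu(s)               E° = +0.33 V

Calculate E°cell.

+2.71 V

Of the two couples in this cell, the one with the more positive reduction potential is reduced at the cathode: here that is Cu²⁺/Cu (+0.33 V); Mg²⁺/Mg (−2.38 V) is the anode.
E°cell = E°(cathode) − E°(anode) = +0.33 − (−2.38) = +2.71 V.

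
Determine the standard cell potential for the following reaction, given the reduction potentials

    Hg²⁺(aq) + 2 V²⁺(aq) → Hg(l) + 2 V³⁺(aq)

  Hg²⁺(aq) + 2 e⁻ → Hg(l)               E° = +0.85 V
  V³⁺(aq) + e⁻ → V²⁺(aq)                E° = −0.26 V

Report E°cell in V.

+1.11 V

In the reaction as written, Hg²⁺(aq) is reduced (cathode) and V³⁺(aq) is produced by oxidation at the anode.
E°cell = E°(cathode) − E°(anode) = +0.85 − (−0.26) = +1.11 V.
The positive value indicates the reaction is spontaneous as written.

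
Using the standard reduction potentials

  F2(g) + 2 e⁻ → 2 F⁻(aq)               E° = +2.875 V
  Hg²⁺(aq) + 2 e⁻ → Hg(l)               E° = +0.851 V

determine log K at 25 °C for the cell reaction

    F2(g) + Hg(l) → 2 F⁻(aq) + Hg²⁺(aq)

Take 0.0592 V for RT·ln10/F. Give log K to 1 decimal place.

log K = 68.4

The F₂/F⁻ couple is reduced (cathode); E°cell = +2.875 − (+0.851) = +2.024 V with n = 2.
At equilibrium E = 0, so log K = nE°cell / 0.0592 = (2)(+2.024) / 0.0592 = 68.4.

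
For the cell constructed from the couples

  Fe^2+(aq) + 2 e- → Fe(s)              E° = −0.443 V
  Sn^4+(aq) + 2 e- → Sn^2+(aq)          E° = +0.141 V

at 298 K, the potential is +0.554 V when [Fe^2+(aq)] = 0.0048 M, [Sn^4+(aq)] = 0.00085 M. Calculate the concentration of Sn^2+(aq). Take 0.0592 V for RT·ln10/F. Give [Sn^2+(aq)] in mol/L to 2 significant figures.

Sn⁴⁺/Sn²⁺ is the cathode (higher E°); E°cell = +0.141 − (−0.443) = +0.584 V with n = 2.
From the Nernst equation, log Q = n(E° − E)/0.0592 = 2·(+0.584 − (+0.554))/0.0592 = 1.014.
Balancing electrons gives Sn^4+(aq) + Fe(s) → Sn^2+(aq) + Fe^2+(aq); thus Q = ([Sn^2+(aq)]·[Fe^2+(aq)]) / [Sn^4+(aq)].
Solving for the unknown gives log [Sn^2+(aq)] = 0.262, so [Sn^2+(aq)] ≈ 1.8 M.

1.8 M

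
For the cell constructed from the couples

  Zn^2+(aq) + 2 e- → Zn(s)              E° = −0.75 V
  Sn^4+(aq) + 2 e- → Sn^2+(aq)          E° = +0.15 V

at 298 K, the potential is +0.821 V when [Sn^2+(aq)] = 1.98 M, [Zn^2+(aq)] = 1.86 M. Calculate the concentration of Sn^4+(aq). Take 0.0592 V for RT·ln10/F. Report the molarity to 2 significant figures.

With Sn⁴⁺/Sn²⁺ at the cathode and Zn²⁺/Zn at the anode, E°cell = +0.15 − (−0.75) = +0.90 V (n = 2).
Since E = E° − (0.0592/n)·log Q, log Q = n(E° − E)/0.0592 = 2.669.
The balanced reaction is Sn^4+(aq) + Zn(s) → Sn^2+(aq) + Zn^2+(aq), so Q = ([Sn^2+(aq)]·[Zn^2+(aq)]) / [Sn^4+(aq)].
Solving for the unknown gives log [Sn^4+(aq)] = −2.103, so [Sn^4+(aq)] ≈ 0.0079 M.

0.0079 M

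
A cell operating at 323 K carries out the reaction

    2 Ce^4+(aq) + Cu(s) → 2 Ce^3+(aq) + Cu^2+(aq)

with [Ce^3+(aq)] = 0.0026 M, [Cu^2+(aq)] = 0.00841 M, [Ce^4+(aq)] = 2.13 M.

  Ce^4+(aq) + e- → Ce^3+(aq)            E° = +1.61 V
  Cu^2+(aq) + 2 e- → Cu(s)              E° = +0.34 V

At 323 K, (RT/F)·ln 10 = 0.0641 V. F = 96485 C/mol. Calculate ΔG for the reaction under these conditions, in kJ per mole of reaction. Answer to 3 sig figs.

−294 kJ/mol

With Ce⁴⁺/Ce³⁺ reduced at the cathode, E°cell = +1.61 − (+0.34) = +1.27 V and n = 2.
The reaction quotient is ([Ce^3+(aq)]^2·[Cu^2+(aq)]) / [Ce^4+(aq)]^2 = 1.25×10^−8; by Nernst, E = +1.27 − (0.0641/2)(−7.902) = +1.5233 V.
Finally ΔG = −nFE = −(2)(96485 C/mol)(+1.5233 V) = −294 kJ/mol.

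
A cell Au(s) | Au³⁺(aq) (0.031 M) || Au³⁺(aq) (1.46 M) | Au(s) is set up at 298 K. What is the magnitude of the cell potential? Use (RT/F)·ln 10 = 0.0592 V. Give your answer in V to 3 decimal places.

For a concentration cell E°cell = 0, since both electrodes use the same couple.
The compartment with the higher Au³⁺(aq) concentration (1.46 M) acts as the cathode; ions are reduced there and produced at the dilute (0.031 M) anode.
With n = 3, Ecell = −(0.0592/3)·log([dilute]/[conc]) = −(0.0592/3)·log(0.031/1.46) = +0.033 V.

0.033 V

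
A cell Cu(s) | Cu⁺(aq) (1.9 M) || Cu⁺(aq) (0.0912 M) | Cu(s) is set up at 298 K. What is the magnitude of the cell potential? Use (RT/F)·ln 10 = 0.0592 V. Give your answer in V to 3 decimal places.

For a concentration cell E°cell = 0, since both electrodes use the same couple.
The compartment with the higher Cu⁺(aq) concentration (1.9 M) acts as the cathode; ions are reduced there and produced at the dilute (0.0912 M) anode.
With n = 1, Ecell = −(0.0592/1)·log([dilute]/[conc]) = −(0.0592/1)·log(0.0912/1.9) = +0.078 V.

0.078 V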